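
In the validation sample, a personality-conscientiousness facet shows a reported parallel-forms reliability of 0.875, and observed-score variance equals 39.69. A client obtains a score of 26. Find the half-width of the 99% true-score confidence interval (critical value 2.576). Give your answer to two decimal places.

SD = √39.69 ≈ 6.30000
SEM = 6.30000*√(1 − 0.87500) ≈ 2.22739
2.576 * SEM ≈ 5.73775

5.74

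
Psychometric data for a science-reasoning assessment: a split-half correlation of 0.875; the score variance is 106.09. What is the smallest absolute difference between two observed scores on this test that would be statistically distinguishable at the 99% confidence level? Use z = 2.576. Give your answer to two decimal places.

9.69

SD = √106.09 = 10.300
Spearman-Brown: r = 2(0.875) / (1 + 0.875) = 1.750 / 1.875 ≃ 0.933
SEM = 10.300 · √(1 − 0.933) = 10.300 · √0.067 ≃ 10.300 · 0.258 ≃ 2.659
SE_diff = SEM · √2 ≃ 2.659 · 1.414 ≃ 3.761
Minimum reliable difference = 2.576 · SE_diff ≃ 2.576 · 3.761 ≃ 9.688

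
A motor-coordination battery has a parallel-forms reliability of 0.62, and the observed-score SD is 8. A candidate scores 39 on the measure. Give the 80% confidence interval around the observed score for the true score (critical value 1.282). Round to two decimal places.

SEM = 8.0000 × √(1 − 0.6200) = 8.0000 × √0.3800 ≃ 8.0000 × 0.6164 ≃ 4.9315
Half-width = 1.282×4.9315 ≃ 6.3222
Interval: (32.6778, 45.3222)

[32.68, 45.32]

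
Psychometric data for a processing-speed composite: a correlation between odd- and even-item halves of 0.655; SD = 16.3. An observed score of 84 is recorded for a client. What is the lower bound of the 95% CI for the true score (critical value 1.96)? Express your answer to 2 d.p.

69.41

r_full = 2·0.655 / (1 + 0.655) ≃ 0.792
SEM = 16.300 · √(1 − 0.792) = 16.300 · √0.208 ≃ 16.300 · 0.457 ≃ 7.442
1.96 · SEM ≃ 14.587
Lower bound: 84 − 14.587 = 69.413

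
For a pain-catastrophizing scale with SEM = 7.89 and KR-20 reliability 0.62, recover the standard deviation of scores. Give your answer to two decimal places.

SD = SEM / √(1 − r) = 7.89 / √0.380 ≈ 7.89 / 0.616 ≈ 12.799

12.80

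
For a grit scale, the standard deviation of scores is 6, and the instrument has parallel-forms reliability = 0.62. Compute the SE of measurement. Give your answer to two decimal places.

SEM = 6.000*√(1 − 0.620) ≃ 3.699

3.70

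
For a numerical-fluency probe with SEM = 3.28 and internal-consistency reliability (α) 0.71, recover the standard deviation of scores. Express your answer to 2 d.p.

6.09

SD = SEM / √(1 − r) = 3.28 / √0.2900 ≈ 3.28 / 0.5385 ≈ 6.0908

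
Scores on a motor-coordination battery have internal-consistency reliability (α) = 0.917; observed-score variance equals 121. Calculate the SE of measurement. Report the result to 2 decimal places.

SD = √121 ≈ 11.0000
SEM = 11.0000 × √(1 − 0.9170) = 11.0000 × √0.0830 ≈ 11.0000 × 0.2881 ≈ 3.1691

3.17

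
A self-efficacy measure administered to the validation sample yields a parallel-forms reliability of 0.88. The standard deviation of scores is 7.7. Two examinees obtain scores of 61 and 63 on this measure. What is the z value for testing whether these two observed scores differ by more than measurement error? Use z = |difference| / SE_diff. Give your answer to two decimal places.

0.53

SEM = 7.700×√(1 − 0.880) ≃ 2.667
SE_diff = SEM × √2 ≃ 2.667 × 1.414 ≃ 3.772
z = |61 − 63| / 3.772 = 2 / 3.772 ≃ 0.530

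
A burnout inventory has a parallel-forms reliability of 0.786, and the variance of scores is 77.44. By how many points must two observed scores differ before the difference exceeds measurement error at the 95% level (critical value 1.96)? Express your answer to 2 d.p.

11.28

SD = √77.44 ≈ 8.80000
SEM = 8.80000 * √(1 − 0.78600) = 8.80000 * √0.21400 ≈ 8.80000 * 0.46260 ≈ 4.07089
Standard error of the difference = 4.07089·√2 ≈ 5.75711
Minimum reliable difference = 1.96 * SE_diff ≈ 1.96 * 5.75711 ≈ 11.28394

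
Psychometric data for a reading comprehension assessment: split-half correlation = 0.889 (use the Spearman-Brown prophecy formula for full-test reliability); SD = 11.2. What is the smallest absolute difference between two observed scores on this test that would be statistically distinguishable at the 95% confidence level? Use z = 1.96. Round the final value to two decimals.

7.53

Spearman-Brown: r = 2(0.889) / (1 + 0.889) = 1.778 / 1.889 ≃ 0.941
The standard error of measurement is 11.200·√(1 − 0.941) ≃ 11.200·0.242 ≃ 2.715.
SE_diff = SEM · √2 ≃ 2.715 · 1.414 ≃ 3.840
Smallest detectable difference = 1.96·3.840 ≃ 7.525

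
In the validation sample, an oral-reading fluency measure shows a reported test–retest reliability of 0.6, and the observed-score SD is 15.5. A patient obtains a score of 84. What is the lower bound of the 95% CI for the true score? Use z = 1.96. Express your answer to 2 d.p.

SEM = 15.5000*√(1 − 0.6000) ≃ 9.8031
1.96 * SEM ≃ 19.2140
Lower limit = 84 − 19.2140 ≃ 64.7860

64.79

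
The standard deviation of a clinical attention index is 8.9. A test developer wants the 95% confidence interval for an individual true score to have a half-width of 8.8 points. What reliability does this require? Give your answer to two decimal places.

0.75

SEM needed = half-width / z = 8.8/1.96 ≃ 4.4898
Required reliability = 1 − (SEM/SD)² = 1 − 0.2545 ≃ 0.7455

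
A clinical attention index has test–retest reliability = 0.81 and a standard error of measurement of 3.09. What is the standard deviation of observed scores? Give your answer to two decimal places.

7.09

SD = SEM / √(1 − r) = 3.09 / √0.190 ≈ 3.09 / 0.436 ≈ 7.089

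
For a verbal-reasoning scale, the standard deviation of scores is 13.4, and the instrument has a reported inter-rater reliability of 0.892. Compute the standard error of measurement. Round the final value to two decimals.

4.40

SEM = 13.4000 × √(1 − 0.8920) = 13.4000 × √0.1080 ≈ 13.4000 × 0.3286 ≈ 4.4037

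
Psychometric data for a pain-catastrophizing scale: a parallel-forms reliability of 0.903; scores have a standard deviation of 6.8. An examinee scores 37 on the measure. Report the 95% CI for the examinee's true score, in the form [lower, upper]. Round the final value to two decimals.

SEM = 6.8000*√(1 − 0.9030) ≈ 2.1178
Margin = 1.96 * 2.1178 ≈ 4.1510
95% CI: 37 ± 4.1510 = [32.8490, 41.1510]

[32.85, 41.15]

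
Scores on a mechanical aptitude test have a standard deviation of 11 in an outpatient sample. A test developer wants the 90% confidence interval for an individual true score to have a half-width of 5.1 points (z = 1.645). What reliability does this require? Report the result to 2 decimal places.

0.92

SEM needed = half-width / z = 5.1/1.645 ≃ 3.100
Required reliability = 1 − (SEM/SD)² = 1 − 0.079 ≃ 0.921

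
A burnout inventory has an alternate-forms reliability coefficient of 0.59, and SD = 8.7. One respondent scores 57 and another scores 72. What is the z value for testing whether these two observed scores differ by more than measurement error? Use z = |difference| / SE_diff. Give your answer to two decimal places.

SEM = 8.700 · √(1 − 0.590) = 8.700 · √0.410 ≃ 8.700 · 0.640 ≃ 5.571
Standard error of the difference = 5.571·√2 ≃ 7.878
z = 15 / 7.878 ≃ 1.904

1.90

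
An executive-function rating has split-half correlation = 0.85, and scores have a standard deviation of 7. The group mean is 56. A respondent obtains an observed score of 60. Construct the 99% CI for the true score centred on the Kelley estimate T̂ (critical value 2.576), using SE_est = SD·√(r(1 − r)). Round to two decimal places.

[54.75, 64.60]

Full-length reliability (Spearman-Brown) = 2(0.85)/(1+0.85) ≃ 0.9189
Estimated true score = 0.9189*60 + (1 − 0.9189)*56 ≃ 59.6757
SE_est = SD * √(r(1 − r)) = 7.0000 * √0.0745 ≃ 7.0000 * 0.2730 ≃ 1.9107
99% CI: 59.6757 ± 4.9220 ≃ (54.7537, 64.5977)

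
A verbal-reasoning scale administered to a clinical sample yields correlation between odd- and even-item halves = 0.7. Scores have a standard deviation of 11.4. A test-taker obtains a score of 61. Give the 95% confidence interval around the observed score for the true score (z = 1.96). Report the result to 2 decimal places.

[51.61, 70.39]

Full-length reliability (Spearman-Brown) = 2(0.7)/(1+0.7) ≃ 0.82353
SEM = 11.40000×√(1 − 0.82353) ≃ 4.78896
Half-width = 1.96×4.78896 ≃ 9.38636
95% CI: 61 ± 9.38636 = [51.61364, 70.38636]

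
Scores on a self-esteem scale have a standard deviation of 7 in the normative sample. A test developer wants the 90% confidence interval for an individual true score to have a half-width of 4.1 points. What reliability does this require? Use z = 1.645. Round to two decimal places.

0.87

SEM needed = half-width / z = 4.1/1.645 ≈ 2.4924
Required reliability = 1 − (SEM/SD)² = 1 − 0.1268 ≈ 0.8732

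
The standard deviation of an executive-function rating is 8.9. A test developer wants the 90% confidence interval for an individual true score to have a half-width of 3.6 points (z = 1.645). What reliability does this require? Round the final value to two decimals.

0.94

SEM needed = half-width / z = 3.6/1.645 ≃ 2.1884
r = 1 − (2.1884/8.9)² ≃ 1 − 0.0605 ≃ 0.9395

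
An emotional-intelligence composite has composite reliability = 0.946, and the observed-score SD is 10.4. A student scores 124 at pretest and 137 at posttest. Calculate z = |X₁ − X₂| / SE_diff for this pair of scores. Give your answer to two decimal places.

SEM = 10.40000·√(1 − 0.94600) ≈ 2.41674
Standard error of the difference = 2.41674·√2 ≈ 3.41779
z = |124 − 137| / 3.41779 = 13 / 3.41779 ≈ 3.80363

3.80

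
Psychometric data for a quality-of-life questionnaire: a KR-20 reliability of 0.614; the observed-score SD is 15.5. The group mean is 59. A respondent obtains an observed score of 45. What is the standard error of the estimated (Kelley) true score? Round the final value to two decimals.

7.55

SE_est = SD × √(r(1 − r)) = 15.500 × √0.237 ≈ 15.500 × 0.487 ≈ 7.546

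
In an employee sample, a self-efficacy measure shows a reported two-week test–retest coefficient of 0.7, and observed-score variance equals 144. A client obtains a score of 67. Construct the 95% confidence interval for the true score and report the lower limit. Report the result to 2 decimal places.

54.12

SD = √144 ≃ 12.000
SEM = 12.000*√(1 − 0.700) ≃ 6.573
1.96 * SEM ≃ 12.882
Lower limit = 67 − 12.882 ≃ 54.118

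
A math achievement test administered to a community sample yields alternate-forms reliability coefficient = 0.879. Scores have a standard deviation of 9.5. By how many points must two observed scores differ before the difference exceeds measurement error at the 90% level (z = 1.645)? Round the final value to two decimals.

7.69

SEM = 9.500 · √(1 − 0.879) = 9.500 · √0.121 ≈ 9.500 · 0.348 ≈ 3.305
Standard error of the difference = 3.305·√2 ≈ 4.673
Smallest detectable difference = 1.645·4.673 ≈ 7.688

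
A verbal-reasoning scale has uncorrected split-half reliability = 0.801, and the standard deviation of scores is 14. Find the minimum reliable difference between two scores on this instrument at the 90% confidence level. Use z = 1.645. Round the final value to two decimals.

10.83

Spearman-Brown: r = 2(0.801) / (1 + 0.801) = 1.602 / 1.801 ≈ 0.890
SEM = 14.000·√(1 − 0.890) ≈ 4.654
SE_diff = √2 · SEM ≈ 6.581
Minimum reliable difference = 1.645 · SE_diff ≈ 1.645 · 6.581 ≈ 10.826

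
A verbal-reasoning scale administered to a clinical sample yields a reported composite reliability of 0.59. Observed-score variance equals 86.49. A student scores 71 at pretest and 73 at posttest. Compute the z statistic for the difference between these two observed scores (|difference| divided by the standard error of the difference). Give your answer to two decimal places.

0.24

SD = √86.49 ≈ 9.3000
SEM = 9.3000*√(1 − 0.5900) ≈ 5.9549
SE_diff = SEM * √2 ≈ 5.9549 * 1.4142 ≈ 8.4215
z = 2 / 8.4215 ≈ 0.2375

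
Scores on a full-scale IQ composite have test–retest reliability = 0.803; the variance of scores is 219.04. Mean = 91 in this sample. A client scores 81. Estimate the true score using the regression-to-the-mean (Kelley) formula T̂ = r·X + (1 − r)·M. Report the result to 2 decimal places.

82.97

Estimated true score = 0.803·81 + (1 − 0.803)·91 ≈ 82.970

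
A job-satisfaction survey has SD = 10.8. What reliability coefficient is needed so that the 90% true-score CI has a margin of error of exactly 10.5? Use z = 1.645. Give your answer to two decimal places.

0.65

SEM needed = half-width / z = 10.5/1.645 ≈ 6.383
r = 1 − (6.383/10.8)² ≈ 1 − 0.349 ≈ 0.651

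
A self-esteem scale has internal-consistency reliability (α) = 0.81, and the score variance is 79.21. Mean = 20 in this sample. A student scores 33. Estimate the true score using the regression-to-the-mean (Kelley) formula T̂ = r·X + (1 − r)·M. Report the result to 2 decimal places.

30.53

T̂ = 0.8100(33) + 0.1900(20) ≈ 30.5300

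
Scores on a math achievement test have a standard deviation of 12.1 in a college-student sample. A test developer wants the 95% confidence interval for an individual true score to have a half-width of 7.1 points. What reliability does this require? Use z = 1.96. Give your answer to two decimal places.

0.91

Required SEM = 7.1 / 1.96 ≃ 3.6224
Required reliability = 1 − (SEM/SD)² = 1 − 0.0896 ≃ 0.9104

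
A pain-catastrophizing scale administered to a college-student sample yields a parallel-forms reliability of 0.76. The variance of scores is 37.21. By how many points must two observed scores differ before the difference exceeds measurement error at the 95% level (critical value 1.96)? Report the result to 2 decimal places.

8.28

SD = √37.21 = 6.100
The standard error of measurement is 6.100*√(1 − 0.760) ≈ 6.100*0.490 ≈ 2.988.
SE_diff = SEM * √2 ≈ 2.988 * 1.414 ≈ 4.226
Minimum reliable difference = 1.96 * SE_diff ≈ 1.96 * 4.226 ≈ 8.283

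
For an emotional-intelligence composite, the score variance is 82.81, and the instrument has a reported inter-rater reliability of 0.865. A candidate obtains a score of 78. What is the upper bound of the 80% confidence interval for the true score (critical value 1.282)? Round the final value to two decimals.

SD = √82.81 ≈ 9.10000
SEM = 9.10000 × √(1 − 0.86500) = 9.10000 × √0.13500 ≈ 9.10000 × 0.36742 ≈ 3.34355
Margin = 1.282 × 3.34355 ≈ 4.28644
Upper bound: 78 + 4.28644 = 82.28644

82.29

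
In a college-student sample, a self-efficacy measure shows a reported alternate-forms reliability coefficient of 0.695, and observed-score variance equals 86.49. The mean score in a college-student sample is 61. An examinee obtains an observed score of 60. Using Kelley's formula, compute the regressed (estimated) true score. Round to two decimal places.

T̂ = r·X + (1 − r)·M = 0.69500·60 + 0.30500·61 = 41.70000 + 18.60500 ≃ 60.30500

60.31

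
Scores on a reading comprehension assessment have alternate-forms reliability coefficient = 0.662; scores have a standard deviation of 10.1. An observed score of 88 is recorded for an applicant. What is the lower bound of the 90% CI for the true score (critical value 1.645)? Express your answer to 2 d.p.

78.34

SEM = 10.10000 × √(1 − 0.66200) = 10.10000 × √0.33800 ≈ 10.10000 × 0.58138 ≈ 5.87191
Margin = 1.645 × 5.87191 ≈ 9.65930
Lower limit = 88 − 9.65930 ≈ 78.34070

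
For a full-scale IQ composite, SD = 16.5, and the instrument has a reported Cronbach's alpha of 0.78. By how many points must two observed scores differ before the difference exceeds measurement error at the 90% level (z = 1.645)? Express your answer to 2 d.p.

18.00

SEM = 16.5000×√(1 − 0.7800) ≈ 7.7392
SE_diff = √2 × SEM ≈ 10.9449
Smallest detectable difference = 1.645×10.9449 ≈ 18.0043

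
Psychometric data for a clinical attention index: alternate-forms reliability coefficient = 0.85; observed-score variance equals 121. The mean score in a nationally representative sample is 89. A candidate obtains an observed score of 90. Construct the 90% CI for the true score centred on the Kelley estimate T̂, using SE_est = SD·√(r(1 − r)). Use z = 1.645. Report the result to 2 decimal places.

SD = √121 = 11.00000
Estimated true score = 0.85000·90 + (1 − 0.85000)·89 ≈ 89.85000
SE_est = SD · √(r(1 − r)) = 11.00000 · √0.12750 ≈ 11.00000 · 0.35707 ≈ 3.92779
CI = 89.85000 ± 1.645 · 3.92779 → [83.38879, 96.31121]

[83.39, 96.31]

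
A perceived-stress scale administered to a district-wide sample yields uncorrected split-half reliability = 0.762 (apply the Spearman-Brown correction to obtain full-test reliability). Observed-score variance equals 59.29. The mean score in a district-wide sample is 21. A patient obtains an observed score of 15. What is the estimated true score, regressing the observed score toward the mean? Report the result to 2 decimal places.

Full-length reliability (Spearman-Brown) = 2(0.762)/(1+0.762) ≈ 0.86493
T̂ = 0.86493(15) + 0.13507(21) ≈ 15.81044

15.81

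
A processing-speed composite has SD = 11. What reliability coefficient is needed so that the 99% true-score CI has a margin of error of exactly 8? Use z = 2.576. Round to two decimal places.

Required SEM = 8 / 2.576 ≃ 3.10559
r = 1 − (3.10559/11)² ≃ 1 − 0.07971 ≃ 0.92029

0.92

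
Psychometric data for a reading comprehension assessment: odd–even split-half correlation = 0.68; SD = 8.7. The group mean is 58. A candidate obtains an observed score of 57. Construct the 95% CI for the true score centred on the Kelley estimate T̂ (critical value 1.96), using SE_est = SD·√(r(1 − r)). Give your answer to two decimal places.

Full-length reliability (Spearman-Brown) = 2(0.68)/(1+0.68) ≃ 0.8095
T̂ = 0.8095(57) + 0.1905(58) ≃ 57.1905
SE_est = 8.7000×√(0.8095×0.1905) ≃ 3.4163
95% CI: 57.1905 ± 6.6959 ≃ (50.4946, 63.8864)

[50.49, 63.89]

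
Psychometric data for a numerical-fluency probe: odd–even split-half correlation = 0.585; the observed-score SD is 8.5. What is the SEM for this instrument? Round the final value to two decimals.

Spearman-Brown: r = 2(0.585) / (1 + 0.585) = 1.170 / 1.585 ≃ 0.738
The standard error of measurement is 8.500×√(1 − 0.738) ≃ 8.500×0.512 ≃ 4.349.

4.35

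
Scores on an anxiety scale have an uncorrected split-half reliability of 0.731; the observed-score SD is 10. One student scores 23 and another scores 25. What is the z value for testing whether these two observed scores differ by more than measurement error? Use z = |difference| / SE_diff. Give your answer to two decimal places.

Full-length reliability (Spearman-Brown) = 2(0.731)/(1+0.731) ≈ 0.84460
SEM = 10.00000 · √(1 − 0.84460) = 10.00000 · √0.15540 ≈ 10.00000 · 0.39421 ≈ 3.94210
Standard error of the difference = 3.94210·√2 ≈ 5.57497
z = |23 − 25| / 5.57497 = 2 / 5.57497 ≈ 0.35875

0.36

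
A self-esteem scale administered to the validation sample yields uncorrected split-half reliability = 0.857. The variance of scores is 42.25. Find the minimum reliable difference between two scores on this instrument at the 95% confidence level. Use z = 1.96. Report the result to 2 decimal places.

SD = √42.25 = 6.5000
r_full = 2·0.857 / (1 + 0.857) ≈ 0.9230
SEM = 6.5000 · √(1 − 0.9230) = 6.5000 · √0.0770 ≈ 6.5000 · 0.2775 ≈ 1.8037
Standard error of the difference = 1.8037·√2 ≈ 2.5509
Smallest detectable difference = 1.96·2.5509 ≈ 4.9997

5.00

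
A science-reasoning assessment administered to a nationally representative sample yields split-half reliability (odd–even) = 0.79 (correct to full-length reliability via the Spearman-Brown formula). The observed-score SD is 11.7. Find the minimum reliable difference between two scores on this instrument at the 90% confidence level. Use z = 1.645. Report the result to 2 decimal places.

Full-length reliability (Spearman-Brown) = 2(0.79)/(1+0.79) ≈ 0.883
SEM = 11.700 × √(1 − 0.883) = 11.700 × √0.117 ≈ 11.700 × 0.343 ≈ 4.007
SE_diff = SEM × √2 ≈ 4.007 × 1.414 ≈ 5.667
Minimum reliable difference = 1.645 × SE_diff ≈ 1.645 × 5.667 ≈ 9.323

9.32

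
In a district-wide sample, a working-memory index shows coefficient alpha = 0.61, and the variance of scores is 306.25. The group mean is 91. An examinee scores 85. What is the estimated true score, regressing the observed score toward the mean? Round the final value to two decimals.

Estimated true score = 0.610·85 + (1 − 0.610)·91 ≈ 87.340

87.34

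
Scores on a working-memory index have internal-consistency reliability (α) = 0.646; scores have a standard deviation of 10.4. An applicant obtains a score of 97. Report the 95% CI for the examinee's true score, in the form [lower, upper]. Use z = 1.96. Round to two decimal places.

SEM = 10.40000 · √(1 − 0.64600) = 10.40000 · √0.35400 ≈ 10.40000 · 0.59498 ≈ 6.18778
Margin = 1.96 · 6.18778 ≈ 12.12805
95% CI: 97 ± 12.12805 = [84.87195, 109.12805]

[84.87, 109.13]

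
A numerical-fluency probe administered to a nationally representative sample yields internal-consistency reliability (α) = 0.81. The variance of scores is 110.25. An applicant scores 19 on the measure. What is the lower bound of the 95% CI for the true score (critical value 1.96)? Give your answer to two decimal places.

10.03

SD = √110.25 = 10.500
SEM = 10.500 × √(1 − 0.810) = 10.500 × √0.190 ≈ 10.500 × 0.436 ≈ 4.577
Half-width = 1.96×4.577 ≈ 8.971
Lower bound: 19 − 8.971 = 10.029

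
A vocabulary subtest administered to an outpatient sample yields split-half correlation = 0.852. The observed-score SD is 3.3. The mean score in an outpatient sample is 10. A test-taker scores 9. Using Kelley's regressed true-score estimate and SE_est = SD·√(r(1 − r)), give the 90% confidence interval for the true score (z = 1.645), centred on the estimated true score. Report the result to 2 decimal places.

[7.61, 10.55]

Full-length reliability (Spearman-Brown) = 2(0.852)/(1+0.852) ≈ 0.920
T̂ = r·X + (1 − r)·M = 0.920·9 + 0.080·10 ≈ 8.281 + 0.799 ≈ 9.080
SE_est = SD · √(r(1 − r)) = 3.300 · √0.074 ≈ 3.300 · 0.271 ≈ 0.895
CI = 9.080 ± 1.645 · 0.895 → [7.608, 10.552]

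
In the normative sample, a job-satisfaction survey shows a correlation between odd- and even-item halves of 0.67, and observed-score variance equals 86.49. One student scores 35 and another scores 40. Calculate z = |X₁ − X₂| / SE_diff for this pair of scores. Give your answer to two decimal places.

0.86

σ = 86.49^(1/2) = 9.300
Full-length reliability (Spearman-Brown) = 2(0.67)/(1+0.67) ≈ 0.802
SEM = 9.300*√(1 − 0.802) ≈ 4.134
SE_diff = √2 * SEM ≈ 5.847
z = 5 / 5.847 ≈ 0.855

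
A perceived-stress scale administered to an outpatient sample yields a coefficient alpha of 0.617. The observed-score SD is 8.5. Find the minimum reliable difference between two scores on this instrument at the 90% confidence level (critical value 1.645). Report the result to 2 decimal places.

SEM = 8.500 * √(1 − 0.617) = 8.500 * √0.383 ≈ 8.500 * 0.619 ≈ 5.260
SE_diff = SEM * √2 ≈ 5.260 * 1.414 ≈ 7.439
Minimum reliable difference = 1.645 * SE_diff ≈ 1.645 * 7.439 ≈ 12.238

12.24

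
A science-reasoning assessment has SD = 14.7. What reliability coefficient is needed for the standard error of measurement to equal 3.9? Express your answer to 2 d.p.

r = 1 − (3.900/14.7)² ≈ 1 − 0.070 ≈ 0.930

0.93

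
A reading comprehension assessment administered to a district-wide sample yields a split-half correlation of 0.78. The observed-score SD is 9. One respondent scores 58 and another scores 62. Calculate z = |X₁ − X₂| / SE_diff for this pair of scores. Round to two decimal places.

0.89

Full-length reliability (Spearman-Brown) = 2(0.78)/(1+0.78) ≈ 0.876
SEM = 9.000×√(1 − 0.876) ≈ 3.164
Standard error of the difference = 3.164·√2 ≈ 4.475
z = 4 / 4.475 ≈ 0.894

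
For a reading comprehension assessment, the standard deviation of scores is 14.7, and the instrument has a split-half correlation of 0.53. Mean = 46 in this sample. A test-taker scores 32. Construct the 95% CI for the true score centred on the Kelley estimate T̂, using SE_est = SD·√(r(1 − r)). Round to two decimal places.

[23.01, 49.59]

r_full = 2·0.53 / (1 + 0.53) ≈ 0.693
T̂ = 0.693(32) + 0.307(46) ≈ 36.301
SE_est = 14.700·√(0.693·0.307) ≈ 6.782
95% CI: 36.301 ± 13.292 ≈ (23.009, 49.592)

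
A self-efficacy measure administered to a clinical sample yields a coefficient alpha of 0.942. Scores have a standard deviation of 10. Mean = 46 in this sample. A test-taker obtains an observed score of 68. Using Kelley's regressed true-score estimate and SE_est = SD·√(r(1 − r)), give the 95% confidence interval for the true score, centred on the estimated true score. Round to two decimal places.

T̂ = r·X + (1 − r)·M = 0.9420·68 + 0.0580·46 = 64.0560 + 2.6680 ≃ 66.7240
SE_est = 10.0000·√[r(1 − r)] ≃ 2.3374
95% CI: 66.7240 ± 4.5814 ≃ (62.1426, 71.3054)

[62.14, 71.31]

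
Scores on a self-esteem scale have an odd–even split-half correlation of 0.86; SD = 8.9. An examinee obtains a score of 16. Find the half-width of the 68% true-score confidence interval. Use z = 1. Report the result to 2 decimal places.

Spearman-Brown: r = 2(0.86) / (1 + 0.86) = 1.720 / 1.860 ≈ 0.925
The standard error of measurement is 8.900*√(1 − 0.925) ≈ 8.900*0.274 ≈ 2.442.
Margin = 1 * 2.442 ≈ 2.442

2.44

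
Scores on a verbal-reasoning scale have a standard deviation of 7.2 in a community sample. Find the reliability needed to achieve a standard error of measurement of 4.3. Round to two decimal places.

r = 1 − (SEM / SD)² = 1 − (4.3000 / 7.2)² ≈ 1 − 0.3567 ≈ 0.6433

0.64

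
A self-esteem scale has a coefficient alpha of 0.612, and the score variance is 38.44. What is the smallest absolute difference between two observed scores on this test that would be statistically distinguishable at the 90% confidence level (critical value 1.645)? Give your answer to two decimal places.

SD = √38.44 = 6.2000
SEM = 6.2000 * √(1 − 0.6120) = 6.2000 * √0.3880 ≃ 6.2000 * 0.6229 ≃ 3.8620
Standard error of the difference = 3.8620·√2 ≃ 5.4616
Smallest detectable difference = 1.645*5.4616 ≃ 8.9844

8.98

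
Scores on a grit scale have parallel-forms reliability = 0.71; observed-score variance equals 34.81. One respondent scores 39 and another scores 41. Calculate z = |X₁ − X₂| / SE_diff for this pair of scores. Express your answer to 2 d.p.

SD = √34.81 = 5.9000
The standard error of measurement is 5.9000*√(1 − 0.7100) ≈ 5.9000*0.5385 ≈ 3.1772.
Standard error of the difference = 3.1772·√2 ≈ 4.4933
z = 2 / 4.4933 ≈ 0.4451

0.45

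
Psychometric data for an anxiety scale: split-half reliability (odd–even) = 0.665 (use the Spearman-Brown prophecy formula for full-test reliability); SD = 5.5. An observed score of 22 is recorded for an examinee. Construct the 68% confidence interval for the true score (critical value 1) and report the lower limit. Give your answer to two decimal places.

r_full = 2·0.665 / (1 + 0.665) ≈ 0.799
SEM = 5.500 * √(1 − 0.799) = 5.500 * √0.201 ≈ 5.500 * 0.449 ≈ 2.467
1 * SEM ≈ 2.467
Lower limit = 22 − 2.467 ≈ 19.533

19.53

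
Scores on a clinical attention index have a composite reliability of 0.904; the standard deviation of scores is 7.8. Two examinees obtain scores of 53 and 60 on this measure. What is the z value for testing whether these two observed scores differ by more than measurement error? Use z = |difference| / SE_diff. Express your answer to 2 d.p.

2.05

SEM = 7.800 × √(1 − 0.904) = 7.800 × √0.096 ≈ 7.800 × 0.310 ≈ 2.417
SE_diff = SEM × √2 ≈ 2.417 × 1.414 ≈ 3.418
z = |53 − 60| / 3.418 = 7 / 3.418 ≈ 2.048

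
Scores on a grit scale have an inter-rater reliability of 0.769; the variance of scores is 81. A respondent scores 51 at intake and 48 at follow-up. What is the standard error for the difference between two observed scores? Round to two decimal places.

6.12

SD = √81 ≈ 9.0000
SEM = 9.0000 × √(1 − 0.7690) = 9.0000 × √0.2310 ≈ 9.0000 × 0.4806 ≈ 4.3256
SE_diff = √2 × SEM ≈ 6.1174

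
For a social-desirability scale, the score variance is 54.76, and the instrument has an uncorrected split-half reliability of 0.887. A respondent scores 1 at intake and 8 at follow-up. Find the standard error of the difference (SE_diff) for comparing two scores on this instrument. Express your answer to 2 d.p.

2.56

σ = 54.76^(1/2) = 7.4000
Full-length reliability (Spearman-Brown) = 2(0.887)/(1+0.887) ≈ 0.9401
SEM = 7.4000 * √(1 − 0.9401) = 7.4000 * √0.0599 ≈ 7.4000 * 0.2447 ≈ 1.8109
SE_diff = SEM * √2 ≈ 1.8109 * 1.4142 ≈ 2.5609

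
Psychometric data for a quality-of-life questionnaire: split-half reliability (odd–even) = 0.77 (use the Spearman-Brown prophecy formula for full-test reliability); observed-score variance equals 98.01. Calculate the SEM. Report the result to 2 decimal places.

3.57

SD = √98.01 ≈ 9.900
r_full = 2·0.77 / (1 + 0.77) ≈ 0.870
The standard error of measurement is 9.900×√(1 − 0.870) ≈ 9.900×0.360 ≈ 3.569.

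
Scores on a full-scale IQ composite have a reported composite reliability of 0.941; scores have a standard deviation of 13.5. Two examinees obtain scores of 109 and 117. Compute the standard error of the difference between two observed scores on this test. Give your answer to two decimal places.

4.64

SEM = 13.500·√(1 − 0.941) ≈ 3.279
SE_diff = √2 · SEM ≈ 4.637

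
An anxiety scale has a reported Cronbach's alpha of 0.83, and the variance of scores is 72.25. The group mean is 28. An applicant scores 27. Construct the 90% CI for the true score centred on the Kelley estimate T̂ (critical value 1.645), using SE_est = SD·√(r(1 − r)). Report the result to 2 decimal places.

SD = √72.25 ≈ 8.500
Estimated true score = 0.830*27 + (1 − 0.830)*28 ≈ 27.170
SE_est = SD * √(r(1 − r)) = 8.500 * √0.141 ≈ 8.500 * 0.376 ≈ 3.193
90% CI: 27.170 ± 5.252 ≈ (21.918, 32.422)

[21.92, 32.42]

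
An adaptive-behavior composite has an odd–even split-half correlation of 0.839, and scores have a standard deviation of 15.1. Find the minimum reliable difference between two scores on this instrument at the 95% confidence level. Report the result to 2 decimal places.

Full-length reliability (Spearman-Brown) = 2(0.839)/(1+0.839) ≃ 0.912
SEM = 15.100*√(1 − 0.912) ≃ 4.468
SE_diff = √2 * SEM ≃ 6.319
Minimum reliable difference = 1.96 * SE_diff ≃ 1.96 * 6.319 ≃ 12.384

12.38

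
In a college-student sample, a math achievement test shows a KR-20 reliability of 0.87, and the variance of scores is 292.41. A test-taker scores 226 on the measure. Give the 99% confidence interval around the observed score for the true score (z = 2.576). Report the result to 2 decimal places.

SD = √292.41 = 17.100
SEM = 17.100*√(1 − 0.870) ≈ 6.165
2.576 * SEM ≈ 15.882
Interval: (210.118, 241.882)

[210.12, 241.88]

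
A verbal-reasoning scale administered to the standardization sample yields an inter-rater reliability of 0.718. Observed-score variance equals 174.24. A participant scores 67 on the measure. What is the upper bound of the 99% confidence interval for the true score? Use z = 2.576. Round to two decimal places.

SD = √174.24 = 13.2000
SEM = 13.2000×√(1 − 0.7180) ≈ 7.0097
2.576 × SEM ≈ 18.0569
Upper limit = 67 + 18.0569 ≈ 85.0569

85.06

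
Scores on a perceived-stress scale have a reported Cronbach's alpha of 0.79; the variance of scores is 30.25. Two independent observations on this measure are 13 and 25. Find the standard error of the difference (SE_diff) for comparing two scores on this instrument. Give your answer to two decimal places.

SD = √30.25 = 5.5000
SEM = 5.5000×√(1 − 0.7900) ≈ 2.5204
SE_diff = √2 × SEM ≈ 3.5644

3.56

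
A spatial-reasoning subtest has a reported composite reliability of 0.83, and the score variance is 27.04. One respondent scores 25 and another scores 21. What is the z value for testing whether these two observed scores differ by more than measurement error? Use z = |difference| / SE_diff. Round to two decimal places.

1.32

σ = 27.04^(1/2) = 5.200
SEM = 5.200 * √(1 − 0.830) = 5.200 * √0.170 ≈ 5.200 * 0.412 ≈ 2.144
SE_diff = √2 * SEM ≈ 3.032
z = |25 − 21| / 3.032 = 4 / 3.032 ≈ 1.319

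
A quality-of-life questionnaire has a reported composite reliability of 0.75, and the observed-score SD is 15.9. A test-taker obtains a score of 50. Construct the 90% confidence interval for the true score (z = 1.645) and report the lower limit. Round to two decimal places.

SEM = 15.90000 × √(1 − 0.75000) = 15.90000 × √0.25000 ≈ 15.90000 × 0.50000 ≈ 7.95000
Half-width = 1.645×7.95000 ≈ 13.07775
Lower limit = 50 − 13.07775 ≈ 36.92225

36.92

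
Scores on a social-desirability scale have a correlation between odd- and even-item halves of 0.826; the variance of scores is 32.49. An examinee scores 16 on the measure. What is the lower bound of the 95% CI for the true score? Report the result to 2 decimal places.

σ = 32.49^(1/2) = 5.7000
r_full = 2·0.826 / (1 + 0.826) ≈ 0.9047
SEM = 5.7000×√(1 − 0.9047) ≈ 1.7595
Half-width = 1.96×1.7595 ≈ 3.4487
Lower limit = 16 − 3.4487 ≈ 12.5513

12.55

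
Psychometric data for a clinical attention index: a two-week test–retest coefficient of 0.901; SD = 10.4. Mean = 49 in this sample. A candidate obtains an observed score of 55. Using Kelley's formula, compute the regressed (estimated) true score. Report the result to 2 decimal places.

T̂ = r·X + (1 − r)·M = 0.901×55 + 0.099×49 = 49.555 + 4.851 ≃ 54.406

54.41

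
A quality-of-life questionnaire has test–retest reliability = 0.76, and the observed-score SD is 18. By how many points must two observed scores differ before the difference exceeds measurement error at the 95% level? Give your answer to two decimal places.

24.44

The standard error of measurement is 18.0000·√(1 − 0.7600) ≃ 18.0000·0.4899 ≃ 8.8182.
SE_diff = √2 · SEM ≃ 12.4708
Minimum reliable difference = 1.96 · SE_diff ≃ 1.96 · 12.4708 ≃ 24.4427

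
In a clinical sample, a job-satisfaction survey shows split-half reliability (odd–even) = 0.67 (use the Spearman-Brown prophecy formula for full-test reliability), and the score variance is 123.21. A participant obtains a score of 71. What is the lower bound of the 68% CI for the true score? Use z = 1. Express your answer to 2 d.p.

66.07

SD = √123.21 ≈ 11.1000
Full-length reliability (Spearman-Brown) = 2(0.67)/(1+0.67) ≈ 0.8024
The standard error of measurement is 11.1000·√(1 − 0.8024) ≈ 11.1000·0.4445 ≈ 4.9343.
Half-width = 1·4.9343 ≈ 4.9343
Lower bound: 71 − 4.9343 = 66.0657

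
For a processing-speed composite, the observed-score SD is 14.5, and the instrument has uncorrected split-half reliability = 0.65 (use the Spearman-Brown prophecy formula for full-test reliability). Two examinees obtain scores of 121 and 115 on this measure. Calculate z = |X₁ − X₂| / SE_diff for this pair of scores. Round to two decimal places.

0.64

Spearman-Brown: r = 2(0.65) / (1 + 0.65) = 1.300 / 1.650 ≈ 0.788
The standard error of measurement is 14.500·√(1 − 0.788) ≈ 14.500·0.461 ≈ 6.678.
SE_diff = √2 · SEM ≈ 9.444
z = |121 − 115| / 9.444 = 6 / 9.444 ≈ 0.635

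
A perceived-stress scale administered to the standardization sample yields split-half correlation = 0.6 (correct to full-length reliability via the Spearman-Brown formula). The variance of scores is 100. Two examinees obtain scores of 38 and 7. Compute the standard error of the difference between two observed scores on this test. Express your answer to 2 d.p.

σ = 100^(1/2) = 10.00000
Spearman-Brown: r = 2(0.6) / (1 + 0.6) = 1.20000 / 1.60000 ≈ 0.75000
The standard error of measurement is 10.00000×√(1 − 0.75000) ≈ 10.00000×0.50000 ≈ 5.00000.
Standard error of the difference = 5.00000·√2 ≈ 7.07107

7.07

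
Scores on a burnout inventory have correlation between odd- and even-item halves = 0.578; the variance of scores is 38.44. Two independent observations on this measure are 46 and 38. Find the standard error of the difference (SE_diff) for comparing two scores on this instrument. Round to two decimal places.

SD = √38.44 ≃ 6.200
Spearman-Brown: r = 2(0.578) / (1 + 0.578) = 1.156 / 1.578 ≃ 0.733
SEM = 6.200 · √(1 − 0.733) = 6.200 · √0.267 ≃ 6.200 · 0.517 ≃ 3.206
SE_diff = SEM · √2 ≃ 3.206 · 1.414 ≃ 4.534

4.53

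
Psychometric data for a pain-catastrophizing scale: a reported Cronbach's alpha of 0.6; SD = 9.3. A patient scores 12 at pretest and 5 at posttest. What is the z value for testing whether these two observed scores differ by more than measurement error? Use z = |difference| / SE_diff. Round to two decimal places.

0.84

SEM = 9.3000·√(1 − 0.6000) ≃ 5.8818
SE_diff = SEM · √2 ≃ 5.8818 · 1.4142 ≃ 8.3182
z = 7 / 8.3182 ≃ 0.8415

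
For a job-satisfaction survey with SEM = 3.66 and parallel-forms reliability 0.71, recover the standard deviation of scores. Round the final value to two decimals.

SD = SEM / √(1 − r) = 3.66 / √0.290 ≃ 3.66 / 0.539 ≃ 6.796

6.80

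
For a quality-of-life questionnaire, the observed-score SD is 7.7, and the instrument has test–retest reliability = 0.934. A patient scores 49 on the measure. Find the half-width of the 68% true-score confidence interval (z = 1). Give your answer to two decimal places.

1.98

The standard error of measurement is 7.7000·√(1 − 0.9340) ≈ 7.7000·0.2569 ≈ 1.9782.
Half-width = 1·1.9782 ≈ 1.9782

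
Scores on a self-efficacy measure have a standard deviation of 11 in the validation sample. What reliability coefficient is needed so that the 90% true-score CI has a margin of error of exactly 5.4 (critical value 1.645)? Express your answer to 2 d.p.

SEM needed = half-width / z = 5.4/1.645 ≃ 3.283
r = 1 − (SEM / SD)² = 1 − (3.283 / 11)² ≃ 1 − 0.089 ≃ 0.911

0.91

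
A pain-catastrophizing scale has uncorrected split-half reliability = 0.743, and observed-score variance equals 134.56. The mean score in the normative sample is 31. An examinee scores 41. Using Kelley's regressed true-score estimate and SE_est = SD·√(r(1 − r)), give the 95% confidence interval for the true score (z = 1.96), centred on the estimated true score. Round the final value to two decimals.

σ = 134.56^(1/2) = 11.6000
Full-length reliability (Spearman-Brown) = 2(0.743)/(1+0.743) ≈ 0.8526
T̂ = r·X + (1 − r)·M = 0.8526·41 + 0.1474·31 ≈ 34.9547 + 4.5709 ≈ 39.5255
SE_est = SD · √(r(1 − r)) = 11.6000 · √0.1257 ≈ 11.6000 · 0.3546 ≈ 4.1128
95% CI: 39.5255 ± 8.0611 ≈ (31.4645, 47.5866)

[31.46, 47.59]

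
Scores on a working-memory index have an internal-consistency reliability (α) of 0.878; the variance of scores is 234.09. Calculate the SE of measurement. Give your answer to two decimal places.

σ = 234.09^(1/2) = 15.3000
SEM = 15.3000 * √(1 − 0.8780) = 15.3000 * √0.1220 ≈ 15.3000 * 0.3493 ≈ 5.3441

5.34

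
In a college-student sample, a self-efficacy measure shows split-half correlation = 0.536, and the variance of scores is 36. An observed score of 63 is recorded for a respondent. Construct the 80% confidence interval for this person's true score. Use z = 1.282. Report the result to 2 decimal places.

[58.77, 67.23]

σ = 36^(1/2) = 6.0000
r_full = 2·0.536 / (1 + 0.536) ≈ 0.6979
The standard error of measurement is 6.0000×√(1 − 0.6979) ≈ 6.0000×0.5496 ≈ 3.2977.
1.282 × SEM ≈ 4.2277
CI = 63 ± 4.2277 → [58.7723, 67.2277]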